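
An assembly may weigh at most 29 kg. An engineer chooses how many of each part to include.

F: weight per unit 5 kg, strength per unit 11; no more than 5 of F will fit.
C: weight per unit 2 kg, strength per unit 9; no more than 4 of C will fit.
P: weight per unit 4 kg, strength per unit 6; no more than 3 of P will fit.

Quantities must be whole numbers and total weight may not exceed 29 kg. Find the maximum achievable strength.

80

C has the best ratio (9/2); taking only C gives at most 4×9 = 36 (stopped by the supply cap of 4).
Mixing does better — 4×F and 4×C: weight 28 ≤ 29, strength 4·11 + 4·9 = 80.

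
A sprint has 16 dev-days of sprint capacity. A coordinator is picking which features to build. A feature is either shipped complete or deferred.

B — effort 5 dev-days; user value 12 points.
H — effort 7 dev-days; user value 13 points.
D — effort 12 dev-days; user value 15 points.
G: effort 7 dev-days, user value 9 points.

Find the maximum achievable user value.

This is a 0-1 knapsack instance.
Take B and H: effort 5 + 7 = 12 ≤ 16, user value 12 + 13 = 25.
No other feasible combination does better.

25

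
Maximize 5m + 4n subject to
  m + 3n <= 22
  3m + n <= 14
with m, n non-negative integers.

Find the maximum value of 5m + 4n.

35

Relaxing integrality, the LP optimum is 38.50 at (m,n) = (2.5, 6.5), which is not an integer point.
(m,n)=(3,5) is feasible, giving 35.
(m,n)=(2,6) is feasible, giving 34.
(m,n)=(1,7) is feasible, giving 33.
(m,n)=(3,4) is feasible, giving 31.
The best lattice point is (3,5), giving 35.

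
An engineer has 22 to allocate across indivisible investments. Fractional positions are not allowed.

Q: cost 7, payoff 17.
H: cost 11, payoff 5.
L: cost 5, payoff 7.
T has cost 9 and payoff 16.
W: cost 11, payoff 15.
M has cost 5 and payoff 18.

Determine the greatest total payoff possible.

This is an integer program with binary decision variables.
Allowing fractional choices, the relaxed optimum would be about 52.4, but investments are indivisible.
Q + L + M: cost 7 + 5 + 5 = 17 ≤ 22, payoff 17 + 7 + 18 = 42.
Q + T + M: cost 7 + 9 + 5 = 21 ≤ 22, payoff 17 + 16 + 18 = 51.
Best is Q, T, and M with total payoff 51.

51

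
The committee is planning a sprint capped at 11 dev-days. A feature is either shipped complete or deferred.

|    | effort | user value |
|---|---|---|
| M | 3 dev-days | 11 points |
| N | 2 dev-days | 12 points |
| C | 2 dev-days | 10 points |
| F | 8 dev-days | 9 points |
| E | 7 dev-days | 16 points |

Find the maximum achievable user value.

38

Allowing fractional choices, the relaxed optimum would be about 42.1, but features are indivisible.
M + N + C: effort 3 + 2 + 2 = 7 ≤ 11, user value 11 + 12 + 10 = 33.
N + C + E: effort 2 + 2 + 7 = 11 ≤ 11, user value 12 + 10 + 16 = 38.
Best is N, C, and E with total user value 38.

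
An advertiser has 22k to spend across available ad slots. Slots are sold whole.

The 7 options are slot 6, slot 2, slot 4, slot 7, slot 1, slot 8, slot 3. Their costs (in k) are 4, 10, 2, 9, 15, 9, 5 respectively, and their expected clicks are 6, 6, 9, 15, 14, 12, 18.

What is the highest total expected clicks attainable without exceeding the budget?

Take slot 6, slot 4, slot 7, and slot 3: cost 4 + 2 + 9 + 5 = 20 ≤ 22, expected clicks 6 + 9 + 15 + 18 = 48.
No other feasible combination does better.

48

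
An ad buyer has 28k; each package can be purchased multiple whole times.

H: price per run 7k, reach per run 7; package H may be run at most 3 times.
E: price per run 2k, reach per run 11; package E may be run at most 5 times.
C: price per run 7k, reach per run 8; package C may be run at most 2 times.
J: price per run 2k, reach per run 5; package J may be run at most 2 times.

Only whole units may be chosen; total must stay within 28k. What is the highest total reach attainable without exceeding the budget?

This is a bounded integer knapsack.
5×E, 2×C, and 2×J: price 28 ≤ 28, reach 5·11 + 2·8 + 2·5 = 81.
1×H, 5×E, 1×C, and 2×J: price 28 ≤ 28, reach 1·7 + 5·11 + 1·8 + 2·5 = 80.
Best is 81.

81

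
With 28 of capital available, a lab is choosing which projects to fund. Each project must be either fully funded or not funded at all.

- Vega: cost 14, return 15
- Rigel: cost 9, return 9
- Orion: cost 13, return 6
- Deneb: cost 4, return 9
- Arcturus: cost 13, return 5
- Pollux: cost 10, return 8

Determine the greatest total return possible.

This is a 0-1 knapsack instance.
Take Vega, Rigel, and Deneb: cost 14 + 9 + 4 = 27 ≤ 28, return 15 + 9 + 9 = 33.
No other feasible combination does better.

33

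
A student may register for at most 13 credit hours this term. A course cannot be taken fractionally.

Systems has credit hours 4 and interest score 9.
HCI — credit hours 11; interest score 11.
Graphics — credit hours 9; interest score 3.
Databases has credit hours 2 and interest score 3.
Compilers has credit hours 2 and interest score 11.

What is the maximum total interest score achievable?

Take Systems, Databases, and Compilers: credit hours 4 + 2 + 2 = 8 ≤ 13, interest score 9 + 3 + 11 = 23.
No other feasible combination does better.

23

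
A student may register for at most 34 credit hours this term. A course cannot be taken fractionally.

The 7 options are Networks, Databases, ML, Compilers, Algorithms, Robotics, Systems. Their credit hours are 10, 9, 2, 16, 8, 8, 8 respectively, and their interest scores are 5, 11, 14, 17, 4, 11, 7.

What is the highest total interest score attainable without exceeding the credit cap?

ML + Compilers + Robotics + Systems: credit hours 2 + 16 + 8 + 8 = 34 ≤ 34, interest score 14 + 17 + 11 + 7 = 49.
Databases + ML + Robotics + Systems: credit hours 9 + 2 + 8 + 8 = 27 ≤ 34, interest score 11 + 14 + 11 + 7 = 43.
ML + Compilers + Algorithms + Robotics: credit hours 2 + 16 + 8 + 8 = 34 ≤ 34, interest score 14 + 17 + 4 + 11 = 46.
Best is ML, Compilers, Robotics, and Systems with total interest score 49.

49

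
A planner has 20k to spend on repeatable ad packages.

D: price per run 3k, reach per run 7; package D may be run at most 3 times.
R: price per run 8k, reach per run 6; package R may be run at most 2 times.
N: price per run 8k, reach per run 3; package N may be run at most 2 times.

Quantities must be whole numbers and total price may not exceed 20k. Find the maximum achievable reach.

27

D has the best ratio (7/3); taking only D gives at most 3×7 = 21 (stopped by the supply cap of 3).
Mixing does better — 3×D and 1×R: price 17 ≤ 20, reach 3·7 + 1·6 = 27.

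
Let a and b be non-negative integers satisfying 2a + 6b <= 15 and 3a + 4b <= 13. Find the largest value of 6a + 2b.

24

(a,b)=(4,0): 2·4+6·0=8≤15, 3·4+4·0=12≤13, objective 24.
(a,b)=(3,1): 2·3+6·1=12≤15, 3·3+4·1=13≤13, objective 20.
No feasible integer point exceeds 24.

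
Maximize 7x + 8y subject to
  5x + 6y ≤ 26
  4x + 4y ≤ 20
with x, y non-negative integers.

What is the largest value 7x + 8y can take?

36

(x,y)=(4,1) is feasible, giving 36.
(x,y)=(5,0) is feasible, giving 35.
(x,y)=(3,1) is feasible, giving 29.
(x,y)=(4,0) is feasible, giving 28.
No feasible integer point exceeds 36.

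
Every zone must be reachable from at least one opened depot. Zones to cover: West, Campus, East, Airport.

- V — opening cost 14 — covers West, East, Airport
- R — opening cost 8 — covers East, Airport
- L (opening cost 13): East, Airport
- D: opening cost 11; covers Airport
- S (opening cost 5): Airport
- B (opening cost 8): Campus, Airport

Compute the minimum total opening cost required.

The greedy cost-per-new-zone heuristic would pick R, B, and V for 30, but a cheaper cover exists.
Choose V and B: together they cover West, Campus, East, Airport — every zone.
Total opening cost: 14 + 8 = 22.
No cover costs less than 22.

22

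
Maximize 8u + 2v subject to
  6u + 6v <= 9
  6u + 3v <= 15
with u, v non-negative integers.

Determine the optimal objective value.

8

Relaxing integrality, the LP optimum is 12.00 at (u,v) = (1.5, 0), which is not an integer point.
(u,v)=(1,0): 6·1+6·0=6≤9, 6·1+3·0=6≤15, objective 8.
(u,v)=(0,1): 6·0+6·1=6≤9, 6·0+3·1=3≤15, objective 2.
(u,v)=(0,0): 6·0+6·0=0≤9, 6·0+3·0=0≤15, objective 0.
The best lattice point is (1,0), giving 8.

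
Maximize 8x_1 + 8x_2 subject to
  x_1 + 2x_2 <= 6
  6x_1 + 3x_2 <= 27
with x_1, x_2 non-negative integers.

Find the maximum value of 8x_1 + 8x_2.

(x_1,x_2)=(4,1): 1·4+2·1=6≤6, 6·4+3·1=27≤27, objective 40.
(x_1,x_2)=(3,1): 1·3+2·1=5≤6, 6·3+3·1=21≤27, objective 32.
(x_1,x_2)=(4,0): 1·4+2·0=4≤6, 6·4+3·0=24≤27, objective 32.
Maximum is 40 at (x_1,x_2)=(4,1).

40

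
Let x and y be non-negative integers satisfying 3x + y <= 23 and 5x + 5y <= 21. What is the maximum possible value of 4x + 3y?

16

Relaxing integrality, the LP optimum is 16.80 at (x,y) = (4.2, 0), which is not an integer point.
(x,y)=(4,0): 3·4+1·0=12≤23, 5·4+5·0=20≤21, objective 16.
(x,y)=(3,1): 3·3+1·1=10≤23, 5·3+5·1=20≤21, objective 15.
(x,y)=(3,0): 3·3+1·0=9≤23, 5·3+5·0=15≤21, objective 12.
Maximum is 16 at (x,y)=(4,0).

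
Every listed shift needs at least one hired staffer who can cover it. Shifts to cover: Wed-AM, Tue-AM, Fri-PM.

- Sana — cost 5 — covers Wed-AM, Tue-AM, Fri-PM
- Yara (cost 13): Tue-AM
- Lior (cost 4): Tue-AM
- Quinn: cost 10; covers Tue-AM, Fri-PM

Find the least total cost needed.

Sana alone covers Wed-AM, Tue-AM, Fri-PM — every shift.
Total cost: 5.
No cover costs less than 5.

5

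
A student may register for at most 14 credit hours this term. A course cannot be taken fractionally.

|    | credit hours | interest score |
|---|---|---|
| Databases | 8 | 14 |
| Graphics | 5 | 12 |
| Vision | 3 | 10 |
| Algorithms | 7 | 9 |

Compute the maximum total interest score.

This is a 0-1 knapsack instance.
Take Databases and Graphics: credit hours 8 + 5 = 13 ≤ 14, interest score 14 + 12 = 26.
No other feasible combination does better.

26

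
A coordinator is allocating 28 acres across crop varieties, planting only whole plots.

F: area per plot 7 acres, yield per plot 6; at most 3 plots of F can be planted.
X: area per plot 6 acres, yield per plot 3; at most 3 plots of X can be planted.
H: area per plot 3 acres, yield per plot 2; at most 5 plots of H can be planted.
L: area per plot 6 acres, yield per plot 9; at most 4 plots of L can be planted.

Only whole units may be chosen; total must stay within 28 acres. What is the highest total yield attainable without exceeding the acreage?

38

This is a bounded integer knapsack.
L has the best ratio (9/6); taking only L gives at most 4×9 = 36 (stopped by the area limit).
Mixing does better — 1×H and 4×L: area 27 ≤ 28, yield 1·2 + 4·9 = 38.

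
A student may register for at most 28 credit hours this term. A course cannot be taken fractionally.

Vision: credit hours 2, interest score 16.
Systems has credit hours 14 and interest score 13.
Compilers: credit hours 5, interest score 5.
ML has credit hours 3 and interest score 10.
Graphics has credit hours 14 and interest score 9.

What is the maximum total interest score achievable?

44

Allowing fractional choices, the relaxed optimum would be about 46.6, but courses are indivisible.
Vision + Compilers + ML + Graphics: credit hours 2 + 5 + 3 + 14 = 24 ≤ 28, interest score 16 + 5 + 10 + 9 = 40.
Vision + Systems + ML: credit hours 2 + 14 + 3 = 19 ≤ 28, interest score 16 + 13 + 10 = 39.
Vision + Systems + Compilers + ML: credit hours 2 + 14 + 5 + 3 = 24 ≤ 28, interest score 16 + 13 + 5 + 10 = 44.
Best is Vision, Systems, Compilers, and ML with total interest score 44.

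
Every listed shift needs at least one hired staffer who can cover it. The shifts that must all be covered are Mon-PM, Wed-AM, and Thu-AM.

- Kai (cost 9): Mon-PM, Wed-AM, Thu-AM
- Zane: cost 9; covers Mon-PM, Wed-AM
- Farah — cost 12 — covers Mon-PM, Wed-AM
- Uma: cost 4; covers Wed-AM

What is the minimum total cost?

This is an integer covering problem.
Kai alone covers Mon-PM, Wed-AM, Thu-AM — every shift.
Total cost: 9.

9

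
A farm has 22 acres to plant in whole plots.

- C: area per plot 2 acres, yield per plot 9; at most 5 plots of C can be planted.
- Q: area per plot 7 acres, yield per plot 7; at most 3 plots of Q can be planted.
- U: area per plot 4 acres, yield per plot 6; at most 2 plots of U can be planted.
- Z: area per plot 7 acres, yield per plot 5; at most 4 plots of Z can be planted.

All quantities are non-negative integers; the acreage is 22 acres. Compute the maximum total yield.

58

5×C, 1×Q, and 1×U: area 21 ≤ 22, yield 5·9 + 1·7 + 1·6 = 58.
5×C and 2×U: area 18 ≤ 22, yield 5·9 + 2·6 = 57.
Best is 58.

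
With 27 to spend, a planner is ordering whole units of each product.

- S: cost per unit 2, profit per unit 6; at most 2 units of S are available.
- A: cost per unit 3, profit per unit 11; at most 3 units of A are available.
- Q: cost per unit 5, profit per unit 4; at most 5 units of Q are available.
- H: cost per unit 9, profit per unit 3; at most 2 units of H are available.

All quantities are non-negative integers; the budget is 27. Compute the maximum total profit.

Take 2×S, 3×A, and 2×Q: cost 23 ≤ 27, profit 2·6 + 3·11 + 2·4 = 53.
A has the best ratio (11/3) and is taken to its limit of 3; remaining capacity is filled optimally with the others.

53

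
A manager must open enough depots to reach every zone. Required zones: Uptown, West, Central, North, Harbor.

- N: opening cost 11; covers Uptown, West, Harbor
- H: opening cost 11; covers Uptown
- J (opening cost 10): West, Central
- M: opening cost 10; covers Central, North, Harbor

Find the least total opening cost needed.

Choose N and M: together they cover Uptown, West, Central, North, Harbor — every zone.
Total opening cost: 11 + 10 = 21.

21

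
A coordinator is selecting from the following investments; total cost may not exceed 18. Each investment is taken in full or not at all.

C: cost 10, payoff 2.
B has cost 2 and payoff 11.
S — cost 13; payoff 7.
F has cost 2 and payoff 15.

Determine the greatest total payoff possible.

33

Allowing fractional choices, the relaxed optimum would be about 33.2, but investments are indivisible.
B + S + F: cost 2 + 13 + 2 = 17 ≤ 18, payoff 11 + 7 + 15 = 33.
B + F: cost 2 + 2 = 4 ≤ 18, payoff 11 + 15 = 26.
C + B + F: cost 10 + 2 + 2 = 14 ≤ 18, payoff 2 + 11 + 15 = 28.
Best is B, S, and F with total payoff 33.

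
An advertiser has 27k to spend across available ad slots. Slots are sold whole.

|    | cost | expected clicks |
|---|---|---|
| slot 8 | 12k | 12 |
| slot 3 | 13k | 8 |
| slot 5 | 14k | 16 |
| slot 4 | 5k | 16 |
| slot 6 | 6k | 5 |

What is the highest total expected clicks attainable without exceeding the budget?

37

slot 5 + slot 4 + slot 6: cost 14 + 5 + 6 = 25 ≤ 27, expected clicks 16 + 16 + 5 = 37.
slot 8 + slot 4 + slot 6: cost 12 + 5 + 6 = 23 ≤ 27, expected clicks 12 + 16 + 5 = 33.
Best is slot 5, slot 4, and slot 6 with total expected clicks 37.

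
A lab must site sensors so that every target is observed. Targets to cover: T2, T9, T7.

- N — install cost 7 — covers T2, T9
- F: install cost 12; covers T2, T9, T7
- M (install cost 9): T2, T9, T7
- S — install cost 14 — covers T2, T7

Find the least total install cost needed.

This is a weighted set-cover instance.
M alone covers T2, T9, T7 — every target.
Total install cost: 9.
No cover costs less than 9.

9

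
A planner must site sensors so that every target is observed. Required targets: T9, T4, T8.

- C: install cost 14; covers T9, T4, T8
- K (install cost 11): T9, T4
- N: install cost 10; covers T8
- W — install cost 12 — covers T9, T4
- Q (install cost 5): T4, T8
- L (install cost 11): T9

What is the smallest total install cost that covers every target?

14

This is an integer covering problem.
C alone covers T9, T4, T8 — every target.
Total install cost: 14.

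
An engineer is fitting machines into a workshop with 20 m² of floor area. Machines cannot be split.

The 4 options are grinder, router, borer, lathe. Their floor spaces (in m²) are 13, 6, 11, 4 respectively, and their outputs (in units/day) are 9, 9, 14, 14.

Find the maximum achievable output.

28

Allowing fractional choices, the relaxed optimum would be about 35.7, but machines are indivisible.
borer + lathe: floor space 11 + 4 = 15 ≤ 20, output 14 + 14 = 28.
router + borer: floor space 6 + 11 = 17 ≤ 20, output 9 + 14 = 23.
router + lathe: floor space 6 + 4 = 10 ≤ 20, output 9 + 14 = 23.
Best is borer and lathe with total output 28.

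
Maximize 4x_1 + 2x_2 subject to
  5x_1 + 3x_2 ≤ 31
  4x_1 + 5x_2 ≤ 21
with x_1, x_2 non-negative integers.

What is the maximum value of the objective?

(x_1,x_2)=(5,0): 5·5+3·0=25≤31, 4·5+5·0=20≤21, objective 20.
(x_1,x_2)=(4,1): 5·4+3·1=23≤31, 4·4+5·1=21≤21, objective 18.
(x_1,x_2)=(4,0): 5·4+3·0=20≤31, 4·4+5·0=16≤21, objective 16.
No feasible integer point exceeds 20.

20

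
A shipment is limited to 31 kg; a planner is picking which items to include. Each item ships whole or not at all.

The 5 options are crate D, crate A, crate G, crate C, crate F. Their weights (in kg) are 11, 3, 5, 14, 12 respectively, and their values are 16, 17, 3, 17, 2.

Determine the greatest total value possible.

50

Take crate D, crate A, and crate C: weight 11 + 3 + 14 = 28 ≤ 31, value 16 + 17 + 17 = 50.
No other feasible combination does better.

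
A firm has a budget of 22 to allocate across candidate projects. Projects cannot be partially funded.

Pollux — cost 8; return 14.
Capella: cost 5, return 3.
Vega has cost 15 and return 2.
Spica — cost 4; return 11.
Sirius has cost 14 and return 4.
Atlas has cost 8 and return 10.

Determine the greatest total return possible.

35

Pollux + Capella + Spica: cost 8 + 5 + 4 = 17 ≤ 22, return 14 + 3 + 11 = 28.
Pollux + Spica + Atlas: cost 8 + 4 + 8 = 20 ≤ 22, return 14 + 11 + 10 = 35.
Pollux + Capella + Atlas: cost 8 + 5 + 8 = 21 ≤ 22, return 14 + 3 + 10 = 27.
Best is Pollux, Spica, and Atlas with total return 35.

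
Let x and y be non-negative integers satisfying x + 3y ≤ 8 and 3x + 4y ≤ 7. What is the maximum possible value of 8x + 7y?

16

(x,y)=(2,0): 1·2+3·0=2≤8, 3·2+4·0=6≤7, objective 16.
(x,y)=(1,1): 1·1+3·1=4≤8, 3·1+4·1=7≤7, objective 15.
(x,y)=(1,0): 1·1+3·0=1≤8, 3·1+4·0=3≤7, objective 8.
Maximum is 16 at (x,y)=(2,0).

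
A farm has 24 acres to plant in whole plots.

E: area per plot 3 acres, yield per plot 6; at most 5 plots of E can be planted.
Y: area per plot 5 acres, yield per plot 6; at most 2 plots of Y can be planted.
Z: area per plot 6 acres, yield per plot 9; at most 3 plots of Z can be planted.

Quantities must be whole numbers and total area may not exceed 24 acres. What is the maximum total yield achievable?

42

2×E and 3×Z: area 24 ≤ 24, yield 2·6 + 3·9 = 39.
4×E and 2×Z: area 24 ≤ 24, yield 4·6 + 2·9 = 42.
Best is 42.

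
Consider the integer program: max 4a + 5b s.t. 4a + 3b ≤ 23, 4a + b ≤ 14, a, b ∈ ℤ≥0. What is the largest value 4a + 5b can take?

35

The continuous relaxation peaks at (0, 7.67) with value 38.33; rounding to a feasible lattice point costs some objective.
(a,b)=(0,7): 4·0+3·7=21≤23, 4·0+1·7=7≤14, objective 35.
(a,b)=(1,6): 4·1+3·6=22≤23, 4·1+1·6=10≤14, objective 34.
Maximum is 35 at (a,b)=(0,7).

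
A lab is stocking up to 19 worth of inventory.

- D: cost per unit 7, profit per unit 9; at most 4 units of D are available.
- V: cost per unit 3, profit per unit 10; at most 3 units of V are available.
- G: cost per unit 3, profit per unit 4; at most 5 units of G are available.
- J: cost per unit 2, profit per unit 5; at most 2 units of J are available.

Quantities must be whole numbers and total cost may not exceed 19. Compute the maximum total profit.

Take 3×V, 2×G, and 2×J: cost 19 ≤ 19, profit 3·10 + 2·4 + 2·5 = 48.
V has the best ratio (10/3) and is taken to its limit of 3; remaining capacity is filled optimally with the others.

48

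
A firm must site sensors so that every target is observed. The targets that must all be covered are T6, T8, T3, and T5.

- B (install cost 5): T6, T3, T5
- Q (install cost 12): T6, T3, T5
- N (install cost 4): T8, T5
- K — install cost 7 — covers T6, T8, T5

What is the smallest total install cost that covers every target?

9

Choose B and N: together they cover T6, T8, T3, T5 — every target.
Total install cost: 5 + 4 = 9.
No cover costs less than 9.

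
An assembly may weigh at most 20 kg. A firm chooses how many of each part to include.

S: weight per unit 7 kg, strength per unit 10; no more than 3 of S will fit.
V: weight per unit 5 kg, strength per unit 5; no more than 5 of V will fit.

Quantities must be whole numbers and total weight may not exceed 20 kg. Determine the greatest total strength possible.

25

Take 2×S and 1×V: weight 19 ≤ 20, strength 2·10 + 1·5 = 25.
No other integer combination yields more.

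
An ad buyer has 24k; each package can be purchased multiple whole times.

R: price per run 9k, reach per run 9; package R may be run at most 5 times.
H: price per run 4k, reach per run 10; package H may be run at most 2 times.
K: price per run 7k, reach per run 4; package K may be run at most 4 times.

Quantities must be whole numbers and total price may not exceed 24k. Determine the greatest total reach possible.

33

H has the best ratio (10/4); taking only H gives at most 2×10 = 20 (stopped by the supply cap of 2).
Mixing does better — 1×R, 2×H, and 1×K: price 24 ≤ 24, reach 1·9 + 2·10 + 1·4 = 33.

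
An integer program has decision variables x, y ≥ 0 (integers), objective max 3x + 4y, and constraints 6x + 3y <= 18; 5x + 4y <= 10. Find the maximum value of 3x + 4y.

(x,y)=(0,2): 6·0+3·2=6≤18, 5·0+4·2=8≤10, objective 8.
(x,y)=(1,1): 6·1+3·1=9≤18, 5·1+4·1=9≤10, objective 7.
(x,y)=(0,1): 6·0+3·1=3≤18, 5·0+4·1=4≤10, objective 4.
The best lattice point is (0,2), giving 8.

8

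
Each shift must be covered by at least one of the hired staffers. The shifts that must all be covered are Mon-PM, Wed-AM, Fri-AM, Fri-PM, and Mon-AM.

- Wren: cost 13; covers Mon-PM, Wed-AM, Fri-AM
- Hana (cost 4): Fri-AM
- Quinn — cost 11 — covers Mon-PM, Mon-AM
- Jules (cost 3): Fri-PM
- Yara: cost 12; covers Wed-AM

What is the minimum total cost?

27

The greedy cost-per-new-shift heuristic would pick Jules, Hana, Quinn, and Yara for 30, but a cheaper cover exists.
Choose Wren, Quinn, and Jules: together they cover Mon-PM, Wed-AM, Fri-AM, Fri-PM, Mon-AM — every shift.
Total cost: 13 + 11 + 3 = 27.
No cover costs less than 27.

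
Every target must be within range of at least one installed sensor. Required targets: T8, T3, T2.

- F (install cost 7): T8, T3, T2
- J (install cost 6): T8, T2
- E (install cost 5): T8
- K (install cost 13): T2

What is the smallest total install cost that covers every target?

7

F alone covers T8, T3, T2 — every target.
Total install cost: 7.
No cover costs less than 7.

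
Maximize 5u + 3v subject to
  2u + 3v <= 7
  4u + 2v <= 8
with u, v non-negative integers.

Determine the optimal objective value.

The continuous relaxation peaks at (1.25, 1.5) with value 10.75; rounding to a feasible lattice point costs some objective.
(u,v)=(2,0): 2·2+3·0=4≤7, 4·2+2·0=8≤8, objective 10.
(u,v)=(1,1): 2·1+3·1=5≤7, 4·1+2·1=6≤8, objective 8.
(u,v)=(0,2): 2·0+3·2=6≤7, 4·0+2·2=4≤8, objective 6.
The best lattice point is (2,0), giving 10.

10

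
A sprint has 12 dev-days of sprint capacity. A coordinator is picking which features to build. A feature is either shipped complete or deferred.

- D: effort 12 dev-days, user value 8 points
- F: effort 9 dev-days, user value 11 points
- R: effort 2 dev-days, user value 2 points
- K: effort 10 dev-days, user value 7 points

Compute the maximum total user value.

Allowing fractional choices, the relaxed optimum would be about 13.7, but features are indivisible.
R + K: effort 2 + 10 = 12 ≤ 12, user value 2 + 7 = 9.
F + R: effort 9 + 2 = 11 ≤ 12, user value 11 + 2 = 13.
F: effort 9 ≤ 12, user value 11.
Best is F and R with total user value 13.

13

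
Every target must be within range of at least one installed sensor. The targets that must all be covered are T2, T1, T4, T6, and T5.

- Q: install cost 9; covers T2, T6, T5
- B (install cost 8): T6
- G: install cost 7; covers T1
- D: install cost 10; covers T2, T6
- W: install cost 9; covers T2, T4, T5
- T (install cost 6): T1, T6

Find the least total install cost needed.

15

Choose W and T: together they cover T2, T1, T4, T6, T5 — every target.
Total install cost: 9 + 6 = 15.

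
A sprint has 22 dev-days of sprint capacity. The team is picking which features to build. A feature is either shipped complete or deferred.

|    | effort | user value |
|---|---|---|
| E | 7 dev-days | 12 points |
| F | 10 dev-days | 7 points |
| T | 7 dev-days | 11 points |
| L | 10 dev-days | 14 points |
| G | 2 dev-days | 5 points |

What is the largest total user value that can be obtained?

Take E, L, and G: effort 7 + 10 + 2 = 19 ≤ 22, user value 12 + 14 + 5 = 31.
No other feasible combination does better.

31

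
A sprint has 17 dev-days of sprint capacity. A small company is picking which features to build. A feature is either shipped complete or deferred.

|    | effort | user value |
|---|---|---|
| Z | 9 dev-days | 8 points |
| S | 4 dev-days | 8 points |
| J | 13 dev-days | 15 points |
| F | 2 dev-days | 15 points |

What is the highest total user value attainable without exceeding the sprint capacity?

31

This is a 0-1 knapsack instance.
Z + S + F: effort 9 + 4 + 2 = 15 ≤ 17, user value 8 + 8 + 15 = 31.
J + F: effort 13 + 2 = 15 ≤ 17, user value 15 + 15 = 30.
Best is Z, S, and F with total user value 31.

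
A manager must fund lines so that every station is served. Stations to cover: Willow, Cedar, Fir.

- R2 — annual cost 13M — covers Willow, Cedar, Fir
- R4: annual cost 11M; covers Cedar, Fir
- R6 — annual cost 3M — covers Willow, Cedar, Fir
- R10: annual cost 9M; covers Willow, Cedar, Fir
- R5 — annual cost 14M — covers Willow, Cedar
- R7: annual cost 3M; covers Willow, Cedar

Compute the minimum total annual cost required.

3

R6 alone covers Willow, Cedar, Fir — every station.
Total annual cost: 3.
No cover costs less than 3.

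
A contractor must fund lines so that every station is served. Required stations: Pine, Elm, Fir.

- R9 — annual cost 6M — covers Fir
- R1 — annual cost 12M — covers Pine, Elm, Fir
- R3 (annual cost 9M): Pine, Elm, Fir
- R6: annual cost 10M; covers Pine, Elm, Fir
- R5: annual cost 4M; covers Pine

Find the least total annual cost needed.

R3 alone covers Pine, Elm, Fir — every station.
Total annual cost: 9.
No cover costs less than 9.

9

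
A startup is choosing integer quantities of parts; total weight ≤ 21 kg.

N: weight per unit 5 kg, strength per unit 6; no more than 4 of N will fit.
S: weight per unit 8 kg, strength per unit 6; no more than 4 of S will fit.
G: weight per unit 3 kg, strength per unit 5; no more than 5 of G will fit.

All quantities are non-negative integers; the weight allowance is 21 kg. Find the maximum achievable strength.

3×N and 2×G: weight 21 ≤ 21, strength 3·6 + 2·5 = 28.
1×N and 5×G: weight 20 ≤ 21, strength 1·6 + 5·5 = 31.
Best is 31.

31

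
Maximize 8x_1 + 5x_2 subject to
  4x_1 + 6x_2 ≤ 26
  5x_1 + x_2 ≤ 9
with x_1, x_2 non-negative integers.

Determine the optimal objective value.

(x_1,x_2)=(1,3) is feasible, giving 23.
(x_1,x_2)=(0,4) is feasible, giving 20.
The best lattice point is (1,3), giving 23.

23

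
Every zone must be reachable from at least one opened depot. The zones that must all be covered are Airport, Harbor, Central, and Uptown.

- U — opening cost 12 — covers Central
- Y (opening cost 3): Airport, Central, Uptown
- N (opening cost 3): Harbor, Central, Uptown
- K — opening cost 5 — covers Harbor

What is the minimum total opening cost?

This is a weighted set-cover instance.
Choose Y and N: together they cover Airport, Harbor, Central, Uptown — every zone.
Total opening cost: 3 + 3 = 6.
No cover costs less than 6.

6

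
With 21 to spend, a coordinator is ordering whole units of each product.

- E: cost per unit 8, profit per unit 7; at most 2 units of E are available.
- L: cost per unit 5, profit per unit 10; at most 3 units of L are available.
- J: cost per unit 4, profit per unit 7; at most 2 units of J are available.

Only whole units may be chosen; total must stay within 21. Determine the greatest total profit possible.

This is a bounded integer knapsack.
Take 3×L and 1×J: cost 19 ≤ 21, profit 3·10 + 1·7 = 37.
L has the best ratio (10/5) and is taken to its limit of 3; remaining capacity is filled optimally with the others.

37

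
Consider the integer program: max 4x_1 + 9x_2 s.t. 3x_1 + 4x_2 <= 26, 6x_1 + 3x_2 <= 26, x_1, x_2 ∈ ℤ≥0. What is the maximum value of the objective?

Relaxing integrality, the LP optimum is 58.50 at (x_1,x_2) = (0, 6.5), which is not an integer point.
(x_1,x_2)=(0,6): 3·0+4·6=24≤26, 6·0+3·6=18≤26, objective 54.
(x_1,x_2)=(1,5): 3·1+4·5=23≤26, 6·1+3·5=21≤26, objective 49.
(x_1,x_2)=(0,5): 3·0+4·5=20≤26, 6·0+3·5=15≤26, objective 45.
Maximum is 54 at (x_1,x_2)=(0,6).

54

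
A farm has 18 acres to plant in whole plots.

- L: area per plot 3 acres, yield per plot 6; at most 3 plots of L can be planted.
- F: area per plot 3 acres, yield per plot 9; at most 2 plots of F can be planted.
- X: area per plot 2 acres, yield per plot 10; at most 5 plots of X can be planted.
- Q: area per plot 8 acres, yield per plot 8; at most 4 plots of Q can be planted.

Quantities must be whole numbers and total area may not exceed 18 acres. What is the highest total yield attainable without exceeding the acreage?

Take 2×F and 5×X: area 16 ≤ 18, yield 2·9 + 5·10 = 68.
X has the best ratio (10/2) and is taken to its limit of 5; remaining capacity is filled optimally with the others.

68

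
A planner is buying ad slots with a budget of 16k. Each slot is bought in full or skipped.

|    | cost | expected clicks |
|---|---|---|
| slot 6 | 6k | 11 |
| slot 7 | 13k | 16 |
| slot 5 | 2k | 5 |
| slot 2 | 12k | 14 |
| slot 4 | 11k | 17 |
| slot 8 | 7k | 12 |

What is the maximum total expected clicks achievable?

Allowing fractional choices, the relaxed optimum would be about 29.5, but ad slots are indivisible.
slot 6 + slot 8: cost 6 + 7 = 13 ≤ 16, expected clicks 11 + 12 = 23.
slot 6 + slot 5 + slot 8: cost 6 + 2 + 7 = 15 ≤ 16, expected clicks 11 + 5 + 12 = 28.
slot 5 + slot 4: cost 2 + 11 = 13 ≤ 16, expected clicks 5 + 17 = 22.
Best is slot 6, slot 5, and slot 8 with total expected clicks 28.

28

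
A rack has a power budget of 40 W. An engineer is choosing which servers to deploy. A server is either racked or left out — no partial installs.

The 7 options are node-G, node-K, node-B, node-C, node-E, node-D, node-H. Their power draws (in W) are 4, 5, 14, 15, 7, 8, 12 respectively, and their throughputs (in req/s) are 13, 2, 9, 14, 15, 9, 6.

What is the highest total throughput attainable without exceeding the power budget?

Allowing fractional choices, the relaxed optimum would be about 54.9, but servers are indivisible.
node-G + node-K + node-C + node-E + node-D: power draw 4 + 5 + 15 + 7 + 8 = 39 ≤ 40, throughput 13 + 2 + 14 + 15 + 9 = 53.
node-G + node-C + node-E + node-D: power draw 4 + 15 + 7 + 8 = 34 ≤ 40, throughput 13 + 14 + 15 + 9 = 51.
node-G + node-B + node-C + node-E: power draw 4 + 14 + 15 + 7 = 40 ≤ 40, throughput 13 + 9 + 14 + 15 = 51.
Best is node-G, node-K, node-C, node-E, and node-D with total throughput 53.

53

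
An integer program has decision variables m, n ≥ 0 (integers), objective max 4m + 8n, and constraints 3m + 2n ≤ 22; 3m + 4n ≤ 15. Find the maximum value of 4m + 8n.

(m,n)=(1,3): 3·1+2·3=9≤22, 3·1+4·3=15≤15, objective 28.
(m,n)=(0,3): 3·0+2·3=6≤22, 3·0+4·3=12≤15, objective 24.
The best lattice point is (1,3), giving 28.

28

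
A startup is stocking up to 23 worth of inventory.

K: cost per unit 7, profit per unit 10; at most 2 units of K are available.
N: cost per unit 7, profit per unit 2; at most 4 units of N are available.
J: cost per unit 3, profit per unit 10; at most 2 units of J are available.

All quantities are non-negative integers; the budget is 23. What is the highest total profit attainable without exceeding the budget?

J has the best ratio (10/3); taking only J gives at most 2×10 = 20 (stopped by the supply cap of 2).
Mixing does better — 2×K and 2×J: cost 20 ≤ 23, profit 2·10 + 2·10 = 40.

40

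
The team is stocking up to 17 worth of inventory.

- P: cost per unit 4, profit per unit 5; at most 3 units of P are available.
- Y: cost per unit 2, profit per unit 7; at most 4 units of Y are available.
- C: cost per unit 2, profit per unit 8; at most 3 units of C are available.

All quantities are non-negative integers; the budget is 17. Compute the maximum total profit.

52

This is a bounded integer knapsack.
Take 4×Y and 3×C: cost 14 ≤ 17, profit 4·7 + 3·8 = 52.
C has the best ratio (8/2) and is taken to its limit of 3; remaining capacity is filled optimally with the others.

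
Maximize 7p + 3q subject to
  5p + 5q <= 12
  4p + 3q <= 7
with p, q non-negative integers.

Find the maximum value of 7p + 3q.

(p,q)=(1,1): 5·1+5·1=10≤12, 4·1+3·1=7≤7, objective 10.
(p,q)=(1,0): 5·1+5·0=5≤12, 4·1+3·0=4≤7, objective 7.
(p,q)=(0,2): 5·0+5·2=10≤12, 4·0+3·2=6≤7, objective 6.
The best lattice point is (1,1), giving 10.

10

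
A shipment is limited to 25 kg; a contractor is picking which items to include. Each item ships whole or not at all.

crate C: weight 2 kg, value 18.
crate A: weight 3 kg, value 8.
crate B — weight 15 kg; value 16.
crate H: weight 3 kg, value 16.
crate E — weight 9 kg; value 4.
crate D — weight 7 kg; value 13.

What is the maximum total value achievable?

This is a 0-1 knapsack instance.
Allowing fractional choices, the relaxed optimum would be about 65.7, but items are indivisible.
crate C + crate A + crate H + crate D: weight 2 + 3 + 3 + 7 = 15 ≤ 25, value 18 + 8 + 16 + 13 = 55.
crate C + crate A + crate H + crate E + crate D: weight 2 + 3 + 3 + 9 + 7 = 24 ≤ 25, value 18 + 8 + 16 + 4 + 13 = 59.
crate C + crate A + crate B + crate H: weight 2 + 3 + 15 + 3 = 23 ≤ 25, value 18 + 8 + 16 + 16 = 58.
Best is crate C, crate A, crate H, crate E, and crate D with total value 59.

59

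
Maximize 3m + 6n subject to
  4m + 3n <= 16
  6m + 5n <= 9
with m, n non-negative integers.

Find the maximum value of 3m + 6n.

Relaxing integrality, the LP optimum is 10.80 at (m,n) = (0, 1.8), which is not an integer point.
(m,n)=(0,1): 4·0+3·1=3≤16, 6·0+5·1=5≤9, objective 6.
(m,n)=(1,0): 4·1+3·0=4≤16, 6·1+5·0=6≤9, objective 3.
(m,n)=(0,0): 4·0+3·0=0≤16, 6·0+5·0=0≤9, objective 0.
The best lattice point is (0,1), giving 6.

6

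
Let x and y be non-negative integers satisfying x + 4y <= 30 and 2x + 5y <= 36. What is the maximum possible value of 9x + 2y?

162

(x,y)=(18,0): 1·18+4·0=18≤30, 2·18+5·0=36≤36, objective 162.
(x,y)=(17,0): 1·17+4·0=17≤30, 2·17+5·0=34≤36, objective 153.
The best lattice point is (18,0), giving 162.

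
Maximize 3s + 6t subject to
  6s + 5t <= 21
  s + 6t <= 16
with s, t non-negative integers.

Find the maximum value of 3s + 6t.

15

(s,t)=(1,2): 6·1+5·2=16≤21, 1·1+6·2=13≤16, objective 15.
(s,t)=(2,1): 6·2+5·1=17≤21, 1·2+6·1=8≤16, objective 12.
No feasible integer point exceeds 15.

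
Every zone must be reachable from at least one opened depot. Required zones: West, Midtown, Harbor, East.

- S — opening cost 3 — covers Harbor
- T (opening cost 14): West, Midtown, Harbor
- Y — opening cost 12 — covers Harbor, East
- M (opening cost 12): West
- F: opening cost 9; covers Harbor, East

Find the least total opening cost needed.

This is an integer covering problem.
Choose T and F: together they cover West, Midtown, Harbor, East — every zone.
Total opening cost: 14 + 9 = 23.

23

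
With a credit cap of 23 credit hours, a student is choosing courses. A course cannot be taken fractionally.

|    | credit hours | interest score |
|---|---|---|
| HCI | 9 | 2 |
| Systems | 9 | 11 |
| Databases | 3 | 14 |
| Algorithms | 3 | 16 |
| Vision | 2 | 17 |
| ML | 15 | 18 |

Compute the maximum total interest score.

65

Allowing fractional choices, the relaxed optimum would be about 65.2, but courses are indivisible.
Databases + Algorithms + Vision + ML: credit hours 3 + 3 + 2 + 15 = 23 ≤ 23, interest score 14 + 16 + 17 + 18 = 65.
Systems + Databases + Algorithms + Vision: credit hours 9 + 3 + 3 + 2 = 17 ≤ 23, interest score 11 + 14 + 16 + 17 = 58.
Algorithms + Vision + ML: credit hours 3 + 2 + 15 = 20 ≤ 23, interest score 16 + 17 + 18 = 51.
Best is Databases, Algorithms, Vision, and ML with total interest score 65.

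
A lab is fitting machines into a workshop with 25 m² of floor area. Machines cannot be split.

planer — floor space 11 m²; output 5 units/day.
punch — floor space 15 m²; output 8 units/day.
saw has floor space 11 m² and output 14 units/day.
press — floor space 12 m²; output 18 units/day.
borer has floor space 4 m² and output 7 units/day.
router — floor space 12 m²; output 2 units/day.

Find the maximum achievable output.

32

Treat it as a binary knapsack problem.
Allowing fractional choices, the relaxed optimum would be about 36.5, but machines are indivisible.
press + borer: floor space 12 + 4 = 16 ≤ 25, output 18 + 7 = 25.
saw + press: floor space 11 + 12 = 23 ≤ 25, output 14 + 18 = 32.
Best is saw and press with total output 32.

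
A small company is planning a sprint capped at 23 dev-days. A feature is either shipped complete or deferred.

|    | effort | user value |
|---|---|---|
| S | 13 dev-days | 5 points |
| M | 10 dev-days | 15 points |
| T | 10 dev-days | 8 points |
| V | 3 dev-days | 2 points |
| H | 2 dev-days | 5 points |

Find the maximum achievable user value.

28

Treat it as a binary knapsack problem.
Allowing fractional choices, the relaxed optimum would be about 28.7, but features are indivisible.
M + T + V: effort 10 + 10 + 3 = 23 ≤ 23, user value 15 + 8 + 2 = 25.
M + T + H: effort 10 + 10 + 2 = 22 ≤ 23, user value 15 + 8 + 5 = 28.
Best is M, T, and H with total user value 28.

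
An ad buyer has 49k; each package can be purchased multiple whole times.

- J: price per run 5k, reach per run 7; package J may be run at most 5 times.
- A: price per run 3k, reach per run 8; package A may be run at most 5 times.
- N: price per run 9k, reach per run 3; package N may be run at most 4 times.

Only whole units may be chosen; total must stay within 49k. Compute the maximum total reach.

78

A has the best ratio (8/3); taking only A gives at most 5×8 = 40 (stopped by the supply cap of 5).
Mixing does better — 5×J, 5×A, and 1×N: price 49 ≤ 49, reach 5·7 + 5·8 + 1·3 = 78.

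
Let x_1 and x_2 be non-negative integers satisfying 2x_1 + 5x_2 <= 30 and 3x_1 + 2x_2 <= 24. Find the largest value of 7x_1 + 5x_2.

Relaxing integrality, the LP optimum is 57.27 at (x_1,x_2) = (5.45, 3.82), which is not an integer point.
(x_1,x_2)=(6,3): 2·6+5·3=27≤30, 3·6+2·3=24≤24, objective 57.
(x_1,x_2)=(5,4): 2·5+5·4=30≤30, 3·5+2·4=23≤24, objective 55.
(x_1,x_2)=(6,2): 2·6+5·2=22≤30, 3·6+2·2=22≤24, objective 52.
Maximum is 57 at (x_1,x_2)=(6,3).

57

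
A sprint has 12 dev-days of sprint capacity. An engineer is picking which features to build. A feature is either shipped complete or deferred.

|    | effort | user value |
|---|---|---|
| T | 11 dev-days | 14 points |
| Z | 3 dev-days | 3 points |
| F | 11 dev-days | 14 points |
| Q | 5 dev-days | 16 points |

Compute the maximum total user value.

Z + Q: effort 3 + 5 = 8 ≤ 12, user value 3 + 16 = 19.
Q: effort 5 ≤ 12, user value 16.
Best is Z and Q with total user value 19.

19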